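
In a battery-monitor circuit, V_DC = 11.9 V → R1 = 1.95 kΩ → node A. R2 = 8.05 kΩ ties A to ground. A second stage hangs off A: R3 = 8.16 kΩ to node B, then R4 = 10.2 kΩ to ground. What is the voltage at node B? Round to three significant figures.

V_B ≈ 4.90 V

Node A sees R2 in parallel with the series input of stage 2, R3 + R4 = 18.36 kΩ.
Effective lower resistance at A: R2 ‖ 18.36 = 5.596 kΩ.
V_A = 11.9 × 5.596/(1.95 + 5.596) = 8.825 V.
Then the unloaded second divider: V_B = V_A × R4/(R3+R4) = 8.825 × 0.5556 = 4.903 V.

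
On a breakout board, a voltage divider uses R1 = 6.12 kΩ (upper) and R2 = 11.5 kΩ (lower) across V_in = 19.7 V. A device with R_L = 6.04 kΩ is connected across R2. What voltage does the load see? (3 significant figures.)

First combine the lower leg with the load: R2 ‖ R_L = 3.960 kΩ.
Voltage divider with the loaded lower leg: V_out = 19.7 × 3.960/(6.12 + 3.960) = 19.7 × 0.3929 = 7.739 V.

V_out ≈ 7.74 V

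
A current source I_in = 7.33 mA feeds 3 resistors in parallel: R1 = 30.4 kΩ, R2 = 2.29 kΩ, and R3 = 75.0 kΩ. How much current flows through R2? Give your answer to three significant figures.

ΣG = 1/30.4 + 1/2.29 + 1/75.0 = 0.4829.
Current divider: I(R2) = I_in · G_k/ΣG = 7.33 × (0.4367/0.4829) = 7.33 × 0.9043 = 6.628 mA.

I ≈ 6.63 mA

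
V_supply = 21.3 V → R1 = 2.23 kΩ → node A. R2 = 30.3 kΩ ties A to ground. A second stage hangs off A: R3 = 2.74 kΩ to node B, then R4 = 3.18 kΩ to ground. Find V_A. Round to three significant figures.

The second stage (R3 + R4 = 5.920 kΩ) loads node A in parallel with R2.
Effective lower resistance at A: R2 ‖ 5.920 = 4.952 kΩ.
So V_A = 21.3 × 0.6895 = 14.69 V.

V_A ≈ 14.7 V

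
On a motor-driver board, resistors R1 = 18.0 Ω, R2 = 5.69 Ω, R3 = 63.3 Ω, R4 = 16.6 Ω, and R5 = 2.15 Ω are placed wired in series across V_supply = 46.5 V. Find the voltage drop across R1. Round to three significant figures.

V ≈ 7.92 V

Total series resistance ΣR = 18.0 + 5.69 + 63.3 + 16.6 + 2.15 = 105.7 Ω.
V = V_supply · R/ΣR = 46.5 × 0.1702 = 7.916 V.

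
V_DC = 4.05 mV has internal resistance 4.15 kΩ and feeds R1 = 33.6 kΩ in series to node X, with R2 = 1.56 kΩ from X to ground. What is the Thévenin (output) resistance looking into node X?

R1' = 4.15 + 33.6 = 37.75 kΩ (source resistance + R1).
With V_DC suppressed (replaced by a short), R_th = R1' ‖ R2 = (37.75 × 1.56)/(37.75 + 1.56) = 1.498 kΩ.

R_th ≈ 1.50 kΩ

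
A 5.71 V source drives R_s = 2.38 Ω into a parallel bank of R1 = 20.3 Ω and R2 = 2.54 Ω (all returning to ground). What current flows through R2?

Parallel bank: R_p = 1/(1/20.3 + 1/2.54) = 2.258 Ω.
Node voltage V_A = V_DC · R_p/(R_s + R_p) = 5.71 × 0.4868 = 2.780 V.
Branch current I = V_A/R2 = 2.780/2.54 = 1.094 A.

I ≈ 1.09 A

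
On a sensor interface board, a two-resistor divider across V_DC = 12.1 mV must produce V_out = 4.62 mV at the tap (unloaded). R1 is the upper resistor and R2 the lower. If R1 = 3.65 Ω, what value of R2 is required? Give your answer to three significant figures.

V_out/V_DC = R2/(R1+R2) = 0.3818.
Rearranging, R2 = R1·k/(1−k) = 3.65 × 0.6176 = 2.254 Ω.

R2 ≈ 2.25 Ω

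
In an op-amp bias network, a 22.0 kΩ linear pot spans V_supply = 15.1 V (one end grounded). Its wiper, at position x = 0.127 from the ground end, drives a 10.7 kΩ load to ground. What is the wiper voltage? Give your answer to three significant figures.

Split the track: R_lower = x·R_p = 2.794 kΩ, R_upper = (1−x)·R_p = 19.21 kΩ.
Lower segment in parallel with the load: 2.794 ‖ 10.7 = 2.215 kΩ.
Then V_out = V_supply · 2.215/(19.21 + 2.215) = 1.562 V.
(Unloaded: V_out = x·V_supply = 1.92 V.)

V_out ≈ 1.56 V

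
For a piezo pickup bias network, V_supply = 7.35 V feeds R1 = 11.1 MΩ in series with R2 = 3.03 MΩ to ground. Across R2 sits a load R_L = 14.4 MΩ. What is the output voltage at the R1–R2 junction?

V_out ≈ 1.35 V

First combine the lower leg with the load: R2 ‖ R_L = 2.503 MΩ.
Now apply the divider: V_out = 7.35 × 0.1840 = 1.353 V.
(Unloaded it would be 1.58 V; the load pulls it down.)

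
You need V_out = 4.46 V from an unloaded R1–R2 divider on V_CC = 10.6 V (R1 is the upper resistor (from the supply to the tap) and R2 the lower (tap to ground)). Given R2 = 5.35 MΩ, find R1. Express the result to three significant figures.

R1 ≈ 7.37 MΩ

The divider ratio is R2/(R1+R2) = 4.46/10.6 = 0.4208.
So R1 = R2 · (V_CC/V_out − 1) = 5.35 × (10.6/4.46 − 1) = 5.35 × 1.377 = 7.365 MΩ.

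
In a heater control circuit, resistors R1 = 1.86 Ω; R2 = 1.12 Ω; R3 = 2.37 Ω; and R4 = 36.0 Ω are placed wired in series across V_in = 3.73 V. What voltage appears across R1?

V ≈ 0.168 V

ΣR = 1.86 + 1.12 + 2.37 + 36.0 = 41.35 Ω.
By the voltage-divider rule, V = 3.73 × 1.860/41.35 = 0.1678 V.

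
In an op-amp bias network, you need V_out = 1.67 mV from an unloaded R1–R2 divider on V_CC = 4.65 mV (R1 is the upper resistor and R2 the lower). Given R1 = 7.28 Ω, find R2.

R2 ≈ 4.08 Ω

The divider ratio is R2/(R1+R2) = 1.67/4.65 = 0.3591.
R2 = R1 · 0.3591/(1 − 0.3591) = 4.080 Ω.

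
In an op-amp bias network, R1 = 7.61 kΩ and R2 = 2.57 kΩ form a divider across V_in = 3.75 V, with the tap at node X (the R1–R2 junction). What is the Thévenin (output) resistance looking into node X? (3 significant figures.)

Zeroing V_in shorts the top of R1 to ground, so R_th = R1 ‖ R2 = 1.921 kΩ.

R_th ≈ 1.92 kΩ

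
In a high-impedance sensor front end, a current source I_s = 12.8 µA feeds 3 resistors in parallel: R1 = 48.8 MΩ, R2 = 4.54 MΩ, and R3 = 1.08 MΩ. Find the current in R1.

I ≈ 0.225 µA

ΣG = 1/48.8 + 1/4.54 + 1/1.08 = 1.167.
By the current-divider rule, I = I_s · G_k/ΣG = 12.8 × 0.01756 = 0.2248 µA.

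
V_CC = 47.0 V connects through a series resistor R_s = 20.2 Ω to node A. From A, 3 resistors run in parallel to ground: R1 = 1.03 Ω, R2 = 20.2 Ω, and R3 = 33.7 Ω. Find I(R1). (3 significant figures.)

I ≈ 2.05 A

Equivalent of the parallel group: R_p = 0.9523 Ω.
V_A = 47.0 × 0.9523/21.15 = 2.116 V.
Branch current I = V_A/R1 = 2.116/1.03 = 2.054 A.
(Check via current divider: I_total = 2.222 A; share G_k/ΣG = 0.9246 → same result.)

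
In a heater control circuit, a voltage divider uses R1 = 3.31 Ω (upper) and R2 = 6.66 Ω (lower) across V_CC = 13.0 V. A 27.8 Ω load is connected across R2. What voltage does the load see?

R2 ‖ R_L = (6.66 × 27.8)/(6.66 + 27.8) = 5.373 Ω.
Voltage divider with the loaded lower leg: V_out = 13.0 × 5.373/(3.31 + 5.373) = 13.0 × 0.6188 = 8.044 V.

V_out ≈ 8.04 V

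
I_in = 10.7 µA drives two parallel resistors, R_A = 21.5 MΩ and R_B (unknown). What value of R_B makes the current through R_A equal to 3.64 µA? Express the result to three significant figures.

In a two-way split, I_A/I_in = R_B/(R_A + R_B).
3.64/10.7 = R_B/(R_A + R_B) → R_B = R_A · (0.3402)/(1 − 0.3402) = 21.5 × 0.5156 = 11.08 MΩ.

R_B ≈ 11.1 MΩ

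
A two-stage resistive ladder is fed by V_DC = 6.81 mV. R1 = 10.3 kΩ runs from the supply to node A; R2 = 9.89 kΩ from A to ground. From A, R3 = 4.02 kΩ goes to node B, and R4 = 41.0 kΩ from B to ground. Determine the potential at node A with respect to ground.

V_A ≈ 3.00 mV

The second stage (R3 + R4 = 45.02 kΩ) loads node A in parallel with R2.
Effective lower resistance at A: R2 ‖ 45.02 = 8.109 kΩ.
So V_A = 6.81 × 0.4405 = 3.000 mV.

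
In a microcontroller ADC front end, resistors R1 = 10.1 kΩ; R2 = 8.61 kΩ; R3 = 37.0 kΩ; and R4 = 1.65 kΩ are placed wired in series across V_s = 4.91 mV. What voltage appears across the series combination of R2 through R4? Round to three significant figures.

Total series resistance ΣR = 10.1 + 8.61 + 37.0 + 1.65 = 57.36 kΩ.
R_{R2..R4} = 8.61 + 37.0 + 1.65 = 47.26 kΩ.
By the voltage-divider rule, V = 4.91 × 47.26/57.36 = 4.045 mV.

V ≈ 4.05 mV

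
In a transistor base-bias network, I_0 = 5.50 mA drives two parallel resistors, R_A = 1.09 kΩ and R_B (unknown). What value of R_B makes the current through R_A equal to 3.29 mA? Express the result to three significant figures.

R_B ≈ 1.62 kΩ

In a two-way split, I_A/I_0 = R_B/(R_A + R_B).
With f = 0.5982, R_B = R_A · f/(1−f) = 1.09 × 1.489 = 1.623 kΩ.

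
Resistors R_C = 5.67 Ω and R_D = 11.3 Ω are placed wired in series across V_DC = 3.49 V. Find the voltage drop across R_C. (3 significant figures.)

Series total: ΣR = 5.67 + 11.3 = 16.97 Ω.
By the voltage-divider rule, V = 3.49 × 5.670/16.97 = 1.166 V.

V ≈ 1.17 V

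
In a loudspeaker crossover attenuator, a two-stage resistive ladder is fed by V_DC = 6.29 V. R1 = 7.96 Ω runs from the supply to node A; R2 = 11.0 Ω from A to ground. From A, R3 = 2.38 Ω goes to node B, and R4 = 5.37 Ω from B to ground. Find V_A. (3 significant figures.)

Node A sees R2 in parallel with the series input of stage 2, R3 + R4 = 7.750 Ω.
Effective lower resistance at A: R2 ‖ 7.750 = 4.547 Ω.
V_A = 6.29 × 4.547/(7.96 + 4.547) = 2.287 V.

V_A ≈ 2.29 V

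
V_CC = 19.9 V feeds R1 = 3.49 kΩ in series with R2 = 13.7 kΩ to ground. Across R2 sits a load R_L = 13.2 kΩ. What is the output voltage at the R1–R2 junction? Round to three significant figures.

First combine the lower leg with the load: R2 ‖ R_L = 6.723 kΩ.
Now apply the divider: V_out = 19.9 × 0.6583 = 13.10 V.

V_out ≈ 13.1 V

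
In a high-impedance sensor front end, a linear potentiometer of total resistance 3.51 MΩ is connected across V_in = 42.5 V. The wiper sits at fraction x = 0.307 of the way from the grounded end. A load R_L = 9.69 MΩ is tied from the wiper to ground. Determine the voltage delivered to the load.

Lower segment x·R_p = 1.078 MΩ; upper segment (1−x)·R_p = 2.432 MΩ.
(x·R_p) ‖ R_L = 0.9697 MΩ.
Loaded-divider output: V_out = 42.5 × 0.2850 = 12.11 V.

V_out ≈ 12.1 V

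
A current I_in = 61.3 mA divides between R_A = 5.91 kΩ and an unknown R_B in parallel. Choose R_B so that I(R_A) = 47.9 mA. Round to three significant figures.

R_B ≈ 21.1 kΩ

Two-branch current divider: I_A = I_in · R_B/(R_A + R_B).
47.9/61.3 = R_B/(R_A + R_B) → R_B = R_A · (0.7814)/(1 − 0.7814) = 5.91 × 3.575 = 21.13 kΩ.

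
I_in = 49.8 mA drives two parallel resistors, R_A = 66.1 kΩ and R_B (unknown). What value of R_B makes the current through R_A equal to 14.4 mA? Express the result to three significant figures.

Two-branch current divider: I_A = I_in · R_B/(R_A + R_B).
With f = 0.2892, R_B = R_A · f/(1−f) = 66.1 × 0.4068 = 26.89 kΩ.

R_B ≈ 26.9 kΩ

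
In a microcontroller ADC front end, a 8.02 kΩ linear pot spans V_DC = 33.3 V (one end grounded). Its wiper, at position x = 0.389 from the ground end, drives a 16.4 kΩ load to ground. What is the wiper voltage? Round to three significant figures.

Lower segment x·R_p = 3.120 kΩ; upper segment (1−x)·R_p = 4.900 kΩ.
(x·R_p) ‖ R_L = 2.621 kΩ.
Loaded-divider output: V_out = 33.3 × 0.3485 = 11.60 V.
(Unloaded: V_out = x·V_DC = 13.0 V.)

V_out ≈ 11.6 V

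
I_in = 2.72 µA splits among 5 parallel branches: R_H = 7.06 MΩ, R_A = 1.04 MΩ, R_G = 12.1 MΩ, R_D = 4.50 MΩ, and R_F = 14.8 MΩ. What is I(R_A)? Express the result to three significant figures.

Total conductance ΣG = 1/7.06 + 1/1.04 + 1/12.1 + 1/4.50 + 1/14.8 = 1.476 (units of 1/MΩ).
Current divider: I(R_A) = I_in · G_k/ΣG = 2.72 × (0.9615/1.476) = 2.72 × 0.6516 = 1.772 µA.

I ≈ 1.77 µA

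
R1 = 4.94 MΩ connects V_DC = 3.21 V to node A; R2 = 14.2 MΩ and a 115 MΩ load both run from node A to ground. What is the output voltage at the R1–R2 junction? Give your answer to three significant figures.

First combine the lower leg with the load: R2 ‖ R_L = 12.64 MΩ.
Now apply the divider: V_out = 3.21 × 0.7190 = 2.308 V.

V_out ≈ 2.31 V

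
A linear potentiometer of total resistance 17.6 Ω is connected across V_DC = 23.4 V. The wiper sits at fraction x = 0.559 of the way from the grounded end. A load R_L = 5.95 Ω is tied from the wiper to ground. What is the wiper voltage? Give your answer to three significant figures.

Split the track: R_lower = x·R_p = 9.838 Ω, R_upper = (1−x)·R_p = 7.762 Ω.
(x·R_p) ‖ R_L = 3.708 Ω.
V_out = 23.4 × 3.708/(7.762 + 3.708) = 7.565 V.

V_out ≈ 7.56 V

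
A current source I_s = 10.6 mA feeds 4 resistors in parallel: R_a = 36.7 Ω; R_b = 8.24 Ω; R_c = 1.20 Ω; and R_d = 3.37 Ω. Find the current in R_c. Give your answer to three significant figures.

Conductances: ΣG = 1/36.7 + 1/8.24 + 1/1.20 + 1/3.37 = 1.279 (1/Ω).
By the current-divider rule, I = I_s · G_k/ΣG = 10.6 × 0.6517 = 6.908 mA.

I ≈ 6.91 mA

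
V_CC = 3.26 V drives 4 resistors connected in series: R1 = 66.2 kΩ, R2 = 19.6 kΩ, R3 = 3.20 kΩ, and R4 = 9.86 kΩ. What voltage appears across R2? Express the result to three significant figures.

Total series resistance ΣR = 66.2 + 19.6 + 3.20 + 9.86 = 98.86 kΩ.
Voltage divider: V = V_CC · (19.60 / 98.86) = 3.26 × 0.1983 = 0.6463 V.

V ≈ 0.646 V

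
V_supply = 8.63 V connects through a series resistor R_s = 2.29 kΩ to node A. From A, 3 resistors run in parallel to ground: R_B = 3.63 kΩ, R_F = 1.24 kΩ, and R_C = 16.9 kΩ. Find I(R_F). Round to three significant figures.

I ≈ 1.93 mA

Combine the parallel branches: R_p = (1/3.63 + 1/1.24 + 1/16.9)⁻¹ = 0.8763 kΩ.
V_A by voltage divider: V_A = 8.63 × 0.8763/(2.29 + 0.8763) = 2.389 V.
Branch current I = V_A/R_F = 2.389/1.24 = 1.926 mA.
(Check via current divider: I_total = 2.726 mA; share G_k/ΣG = 0.7067 → same result.)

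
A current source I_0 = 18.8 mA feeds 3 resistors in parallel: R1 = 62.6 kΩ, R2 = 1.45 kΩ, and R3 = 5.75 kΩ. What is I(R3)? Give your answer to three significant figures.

ΣG = 1/62.6 + 1/1.45 + 1/5.75 = 0.8795.
By the current-divider rule, I = I_0 · G_k/ΣG = 18.8 × 0.1977 = 3.717 mA.

I ≈ 3.72 mA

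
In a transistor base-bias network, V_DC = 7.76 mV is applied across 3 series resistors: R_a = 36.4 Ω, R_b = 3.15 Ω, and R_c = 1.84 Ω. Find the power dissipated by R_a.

P ≈ 1.28 µW

Series current I = V_DC/ΣR = 7.76/41.39 = 0.1875 mA.
P(R_a) = I²·R_a = (0.1875)² × 36.4 = 1.279 µW.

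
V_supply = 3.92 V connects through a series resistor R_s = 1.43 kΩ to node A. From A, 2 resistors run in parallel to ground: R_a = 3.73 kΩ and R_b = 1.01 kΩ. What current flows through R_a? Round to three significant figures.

Parallel bank: R_p = 1/(1/3.73 + 1/1.01) = 0.7948 kΩ.
V_A = 3.92 × 0.7948/2.225 = 1.400 V.
I(R_a) = V_A / R_a = 1.400/3.73 = 0.3754 mA.
(Equivalently: I_total = 1.762 mA, then current-divider fraction G_k/ΣG = 0.2131.)

I ≈ 0.375 mA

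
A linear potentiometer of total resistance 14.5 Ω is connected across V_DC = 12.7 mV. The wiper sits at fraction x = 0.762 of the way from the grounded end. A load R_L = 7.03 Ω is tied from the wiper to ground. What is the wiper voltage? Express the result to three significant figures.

V_out ≈ 7.04 mV

Lower segment x·R_p = 11.05 Ω; upper segment (1−x)·R_p = 3.451 Ω.
R_L loads the lower segment: effective lower R = 4.296 Ω.
Then V_out = V_DC · 4.296/(3.451 + 4.296) = 7.043 mV.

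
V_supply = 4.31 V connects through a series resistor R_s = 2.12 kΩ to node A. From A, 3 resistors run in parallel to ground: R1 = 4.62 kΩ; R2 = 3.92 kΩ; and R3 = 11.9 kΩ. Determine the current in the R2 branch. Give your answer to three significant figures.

Combine the parallel branches: R_p = (1/4.62 + 1/3.92 + 1/11.9)⁻¹ = 1.800 kΩ.
Node voltage V_A = V_supply · R_p/(R_s + R_p) = 4.31 × 0.4592 = 1.979 V.
I(R2) = V_A / R2 = 1.979/3.92 = 0.5049 mA.
(Check via current divider: I_total = 1.100 mA; share G_k/ΣG = 0.4592 → same result.)

I ≈ 0.505 mA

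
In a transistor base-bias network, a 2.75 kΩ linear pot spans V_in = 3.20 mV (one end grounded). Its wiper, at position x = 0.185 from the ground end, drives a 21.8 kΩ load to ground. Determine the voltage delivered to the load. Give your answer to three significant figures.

V_out ≈ 0.581 mV

The pot divides into 2.241 kΩ above the wiper and 0.5088 kΩ below.
R_L loads the lower segment: effective lower R = 0.4971 kΩ.
Then V_out = V_in · 0.4971/(2.241 + 0.4971) = 0.5810 mV.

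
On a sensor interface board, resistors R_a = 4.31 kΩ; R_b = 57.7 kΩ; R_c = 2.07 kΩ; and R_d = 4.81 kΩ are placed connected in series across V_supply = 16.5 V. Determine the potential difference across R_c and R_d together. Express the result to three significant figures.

ΣR = 4.31 + 57.7 + 2.07 + 4.81 = 68.89 kΩ.
R_{R_c..R_d} = 2.07 + 4.81 = 6.880 kΩ.
V = V_supply · R/ΣR = 16.5 × 0.09987 = 1.648 V.

V ≈ 1.65 V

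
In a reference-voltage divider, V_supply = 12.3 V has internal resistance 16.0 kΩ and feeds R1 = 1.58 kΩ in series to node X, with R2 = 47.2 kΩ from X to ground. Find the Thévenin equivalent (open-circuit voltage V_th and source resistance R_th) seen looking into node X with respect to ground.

R1' = 16.0 + 1.58 = 17.58 kΩ (source resistance + R1).
With X open, the divider is unloaded: V_th = 12.3 × 47.2/64.78 = 8.962 V.
Looking into X with the source shorted: R_th = R1'·R2/(R1'+R2) = 17.58 × 47.2/64.78 = 12.81 kΩ.

V_th ≈ 8.96 V, R_th ≈ 12.8 kΩ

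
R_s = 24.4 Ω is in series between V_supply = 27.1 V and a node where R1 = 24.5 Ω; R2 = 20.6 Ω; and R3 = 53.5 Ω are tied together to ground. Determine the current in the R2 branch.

I ≈ 0.362 A

Combine the parallel branches: R_p = (1/24.5 + 1/20.6 + 1/53.5)⁻¹ = 9.255 Ω.
V_A by voltage divider: V_A = 27.1 × 9.255/(24.4 + 9.255) = 7.452 V.
Branch current I = V_A/R2 = 7.452/20.6 = 0.3618 A.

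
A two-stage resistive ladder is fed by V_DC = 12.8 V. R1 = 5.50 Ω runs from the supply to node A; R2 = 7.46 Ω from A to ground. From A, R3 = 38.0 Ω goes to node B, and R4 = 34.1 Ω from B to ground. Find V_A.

Node A sees R2 in parallel with the series input of stage 2, R3 + R4 = 72.10 Ω.
Effective lower resistance at A: R2 ‖ 72.10 = 6.761 Ω.
So V_A = 12.8 × 0.5514 = 7.058 V.

V_A ≈ 7.06 V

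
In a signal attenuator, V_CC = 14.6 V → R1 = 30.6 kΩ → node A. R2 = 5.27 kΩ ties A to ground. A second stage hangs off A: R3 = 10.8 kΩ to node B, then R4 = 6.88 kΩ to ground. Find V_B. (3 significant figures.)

V_B ≈ 0.665 V

The second stage (R3 + R4 = 17.68 kΩ) loads node A in parallel with R2.
Effective lower resistance at A: R2 ‖ 17.68 = 4.060 kΩ.
So V_A = 14.6 × 0.1171 = 1.710 V.
Then the unloaded second divider: V_B = V_A × R4/(R3+R4) = 1.710 × 0.3891 = 0.6655 V.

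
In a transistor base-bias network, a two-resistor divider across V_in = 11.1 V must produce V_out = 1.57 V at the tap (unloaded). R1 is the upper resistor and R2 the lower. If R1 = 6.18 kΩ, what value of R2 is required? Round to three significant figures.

R2 ≈ 1.02 kΩ

Required fraction k = V_out/V_in = 0.1414.
R2 = R1 · 0.1414/(1 − 0.1414) = 1.018 kΩ.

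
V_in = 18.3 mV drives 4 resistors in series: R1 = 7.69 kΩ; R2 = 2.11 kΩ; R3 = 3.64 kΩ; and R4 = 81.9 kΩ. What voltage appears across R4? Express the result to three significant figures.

V ≈ 15.7 mV

Total series resistance ΣR = 7.69 + 2.11 + 3.64 + 81.9 = 95.34 kΩ.
V = V_in · R/ΣR = 18.3 × 0.8590 = 15.72 mV.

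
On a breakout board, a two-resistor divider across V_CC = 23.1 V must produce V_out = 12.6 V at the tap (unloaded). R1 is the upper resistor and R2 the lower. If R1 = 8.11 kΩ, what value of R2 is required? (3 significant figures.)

The divider ratio is R2/(R1+R2) = 12.6/23.1 = 0.5455.
So R2 = R1 · V_out/(V_CC − V_out) = 8.11 × 12.6/(23.1 − 12.6) = 8.11 × 1.200 = 9.732 kΩ.

R2 ≈ 9.73 kΩ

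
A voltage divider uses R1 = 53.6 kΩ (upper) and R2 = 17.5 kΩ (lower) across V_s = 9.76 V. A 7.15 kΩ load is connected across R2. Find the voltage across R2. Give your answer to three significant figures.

V_out ≈ 0.844 V

First combine the lower leg with the load: R2 ‖ R_L = 5.076 kΩ.
Now apply the divider: V_out = 9.76 × 0.08651 = 0.8443 V.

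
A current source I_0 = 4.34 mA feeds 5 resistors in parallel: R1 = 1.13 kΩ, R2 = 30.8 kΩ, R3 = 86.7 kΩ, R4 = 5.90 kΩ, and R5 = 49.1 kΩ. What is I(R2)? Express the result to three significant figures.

I ≈ 0.126 mA

Conductances: ΣG = 1/1.13 + 1/30.8 + 1/86.7 + 1/5.90 + 1/49.1 = 1.119 (1/kΩ).
Current divider: I(R2) = I_0 · G_k/ΣG = 4.34 × (0.03247/1.119) = 4.34 × 0.02902 = 0.1259 mA.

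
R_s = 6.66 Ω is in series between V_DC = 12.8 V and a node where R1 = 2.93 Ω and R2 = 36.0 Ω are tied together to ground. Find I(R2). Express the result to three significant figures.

I ≈ 0.103 A

Equivalent of the parallel group: R_p = 2.709 Ω.
V_A by voltage divider: V_A = 12.8 × 2.709/(6.66 + 2.709) = 3.702 V.
Branch current I = V_A/R2 = 3.702/36.0 = 0.1028 A.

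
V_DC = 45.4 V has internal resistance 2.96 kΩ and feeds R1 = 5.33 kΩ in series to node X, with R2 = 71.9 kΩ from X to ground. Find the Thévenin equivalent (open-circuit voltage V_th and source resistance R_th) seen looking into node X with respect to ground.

V_th ≈ 40.7 V, R_th ≈ 7.43 kΩ

R1' = 2.96 + 5.33 = 8.290 kΩ (source resistance + R1).
Open-circuit (no load on X): V_th = V_DC · R2/(R1' + R2) = 45.4 × 71.9/(8.290 + 71.9) = 40.71 V.
With V_DC suppressed (replaced by a short), R_th = R1' ‖ R2 = (8.290 × 71.9)/(8.290 + 71.9) = 7.433 kΩ.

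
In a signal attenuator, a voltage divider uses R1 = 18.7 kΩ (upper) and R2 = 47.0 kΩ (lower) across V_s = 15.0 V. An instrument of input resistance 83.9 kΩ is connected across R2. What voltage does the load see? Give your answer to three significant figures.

First combine the lower leg with the load: R2 ‖ R_L = 30.12 kΩ.
Now apply the divider: V_out = 15.0 × 0.6170 = 9.255 V.

V_out ≈ 9.25 V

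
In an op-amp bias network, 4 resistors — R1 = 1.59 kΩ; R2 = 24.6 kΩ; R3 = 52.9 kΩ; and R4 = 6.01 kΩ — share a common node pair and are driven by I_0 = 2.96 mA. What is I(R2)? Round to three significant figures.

I ≈ 0.141 mA

Conductances: ΣG = 1/1.59 + 1/24.6 + 1/52.9 + 1/6.01 = 0.8549 (1/kΩ).
Current divider: I(R2) = I_0 · G_k/ΣG = 2.96 × (0.04065/0.8549) = 2.96 × 0.04755 = 0.1408 mA.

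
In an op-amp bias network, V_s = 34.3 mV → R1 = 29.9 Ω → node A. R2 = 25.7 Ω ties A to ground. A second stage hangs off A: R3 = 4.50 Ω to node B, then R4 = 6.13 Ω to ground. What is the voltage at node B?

Looking into the second stage from A: R3 + R4 = 10.63 Ω appears in parallel with R2.
Effective lower resistance at A: R2 ‖ 10.63 = 7.520 Ω.
V_A = 34.3 × 7.520/(29.9 + 7.520) = 6.893 mV.
Then the unloaded second divider: V_B = V_A × R4/(R3+R4) = 6.893 × 0.5767 = 3.975 mV.

V_B ≈ 3.97 mV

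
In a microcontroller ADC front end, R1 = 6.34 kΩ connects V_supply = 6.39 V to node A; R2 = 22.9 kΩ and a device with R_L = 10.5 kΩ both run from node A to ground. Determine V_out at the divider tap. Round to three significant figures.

The load sits in parallel with R2, giving an effective lower resistance R2' = R2·R_L/(R2+R_L) = 7.199 kΩ.
Then V_out = V_supply · R2'/(R1 + R2') = 6.39 × 7.199/13.54 = 3.398 V.
(Unloaded it would be 5.00 V; the load pulls it down.)

V_out ≈ 3.40 V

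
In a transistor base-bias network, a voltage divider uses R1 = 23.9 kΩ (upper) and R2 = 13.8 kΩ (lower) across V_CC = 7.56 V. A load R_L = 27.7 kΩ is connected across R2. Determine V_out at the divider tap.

R2 ‖ R_L = (13.8 × 27.7)/(13.8 + 27.7) = 9.211 kΩ.
Then V_out = V_CC · R2'/(R1 + R2') = 7.56 × 9.211/33.11 = 2.103 V.
(Unloaded it would be 2.77 V; the load pulls it down.)

V_out ≈ 2.10 V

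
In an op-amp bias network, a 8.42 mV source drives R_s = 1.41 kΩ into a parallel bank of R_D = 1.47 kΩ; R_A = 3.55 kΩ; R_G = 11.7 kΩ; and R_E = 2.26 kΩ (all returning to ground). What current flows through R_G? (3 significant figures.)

I ≈ 0.232 µA

Combine the parallel branches: R_p = (1/1.47 + 1/3.55 + 1/11.7 + 1/2.26)⁻¹ = 0.6712 kΩ.
V_A = 8.42 × 0.6712/2.081 = 2.715 mV.
Branch current I = V_A/R_G = 2.715/11.7 = 0.2321 µA.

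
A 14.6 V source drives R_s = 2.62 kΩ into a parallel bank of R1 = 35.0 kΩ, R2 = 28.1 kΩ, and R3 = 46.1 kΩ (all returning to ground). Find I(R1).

I ≈ 0.341 mA

Parallel bank: R_p = 1/(1/35.0 + 1/28.1 + 1/46.1) = 11.65 kΩ.
V_A by voltage divider: V_A = 14.6 × 11.65/(2.62 + 11.65) = 11.92 V.
Branch current I = V_A/R1 = 11.92/35.0 = 0.3405 mA.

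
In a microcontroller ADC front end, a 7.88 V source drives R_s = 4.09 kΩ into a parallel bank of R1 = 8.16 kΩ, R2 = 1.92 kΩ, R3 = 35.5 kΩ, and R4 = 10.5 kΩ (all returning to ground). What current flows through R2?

Parallel bank: R_p = 1/(1/8.16 + 1/1.92 + 1/35.5 + 1/10.5) = 1.304 kΩ.
Node voltage V_A = V_CC · R_p/(R_s + R_p) = 7.88 × 0.2418 = 1.905 V.
Branch current I = V_A/R2 = 1.905/1.92 = 0.9923 mA.

I ≈ 0.992 mA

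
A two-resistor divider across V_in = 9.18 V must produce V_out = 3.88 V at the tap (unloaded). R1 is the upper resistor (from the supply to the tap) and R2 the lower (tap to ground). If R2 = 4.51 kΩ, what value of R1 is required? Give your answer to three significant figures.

Required fraction k = V_out/V_in = 0.4227.
So R1 = R2 · (V_in/V_out − 1) = 4.51 × (9.18/3.88 − 1) = 4.51 × 1.366 = 6.161 kΩ.

R1 ≈ 6.16 kΩ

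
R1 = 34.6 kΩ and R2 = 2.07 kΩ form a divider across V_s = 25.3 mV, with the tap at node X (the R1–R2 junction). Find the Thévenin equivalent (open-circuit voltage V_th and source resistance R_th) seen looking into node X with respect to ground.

V_th ≈ 1.43 mV, R_th ≈ 1.95 kΩ

V_th is the unloaded tap voltage: V_s · R2/(R1+R2) = 25.3 × 0.05645 = 1.428 mV.
Zeroing V_s shorts the top of R1 to ground, so R_th = R1 ‖ R2 = 1.953 kΩ.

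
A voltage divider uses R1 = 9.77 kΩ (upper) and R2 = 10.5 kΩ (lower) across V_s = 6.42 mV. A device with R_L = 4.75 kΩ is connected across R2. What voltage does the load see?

The load sits in parallel with R2, giving an effective lower resistance R2' = R2·R_L/(R2+R_L) = 3.270 kΩ.
Then V_out = V_s · R2'/(R1 + R2') = 6.42 × 3.270/13.04 = 1.610 mV.

V_out ≈ 1.61 mV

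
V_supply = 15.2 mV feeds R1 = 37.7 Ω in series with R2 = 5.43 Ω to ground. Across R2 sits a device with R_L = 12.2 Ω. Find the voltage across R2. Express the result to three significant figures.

R2 ‖ R_L = (5.43 × 12.2)/(5.43 + 12.2) = 3.758 Ω.
Voltage divider with the loaded lower leg: V_out = 15.2 × 3.758/(37.7 + 3.758) = 15.2 × 0.09064 = 1.378 mV.

V_out ≈ 1.38 mV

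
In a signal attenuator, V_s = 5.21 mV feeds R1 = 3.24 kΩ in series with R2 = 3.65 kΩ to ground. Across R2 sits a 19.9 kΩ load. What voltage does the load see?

First combine the lower leg with the load: R2 ‖ R_L = 3.084 kΩ.
Voltage divider with the loaded lower leg: V_out = 5.21 × 3.084/(3.24 + 3.084) = 5.21 × 0.4877 = 2.541 mV.

V_out ≈ 2.54 mV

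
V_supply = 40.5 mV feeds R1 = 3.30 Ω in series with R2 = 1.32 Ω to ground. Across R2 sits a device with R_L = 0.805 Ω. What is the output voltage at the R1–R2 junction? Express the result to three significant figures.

First combine the lower leg with the load: R2 ‖ R_L = 0.5000 Ω.
Now apply the divider: V_out = 40.5 × 0.1316 = 5.329 mV.

V_out ≈ 5.33 mV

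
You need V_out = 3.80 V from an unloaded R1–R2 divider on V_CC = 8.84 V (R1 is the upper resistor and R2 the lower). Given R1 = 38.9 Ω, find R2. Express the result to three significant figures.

R2 ≈ 29.3 Ω

Required fraction k = V_out/V_CC = 0.4299.
So R2 = R1 · V_out/(V_CC − V_out) = 38.9 × 3.80/(8.84 − 3.80) = 38.9 × 0.7540 = 29.33 Ω.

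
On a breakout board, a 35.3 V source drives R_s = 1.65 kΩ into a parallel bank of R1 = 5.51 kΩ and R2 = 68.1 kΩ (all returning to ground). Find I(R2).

I ≈ 0.392 mA

Equivalent of the parallel group: R_p = 5.098 kΩ.
V_A = 35.3 × 5.098/6.748 = 26.67 V.
Branch current I = V_A/R2 = 26.67/68.1 = 0.3916 mA.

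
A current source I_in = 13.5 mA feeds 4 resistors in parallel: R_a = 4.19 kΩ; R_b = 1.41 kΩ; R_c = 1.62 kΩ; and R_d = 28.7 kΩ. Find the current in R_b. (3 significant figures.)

Conductances: ΣG = 1/4.19 + 1/1.41 + 1/1.62 + 1/28.7 = 1.600 (1/kΩ).
R_b takes the fraction G_k/ΣG = 0.7092/1.600 = 0.4433, so I = 13.5 × 0.4433 = 5.984 mA.

I ≈ 5.98 mA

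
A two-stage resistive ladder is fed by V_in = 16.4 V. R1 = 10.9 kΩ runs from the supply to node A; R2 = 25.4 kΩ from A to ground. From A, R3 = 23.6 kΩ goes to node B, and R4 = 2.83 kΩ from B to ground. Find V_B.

V_B ≈ 0.954 V

The second stage (R3 + R4 = 26.43 kΩ) loads node A in parallel with R2.
R2 ‖ (R3+R4) = 12.95 kΩ.
V_A = 16.4 × 12.95/(10.9 + 12.95) = 8.906 V.
Stage 2 is unloaded, so V_B = V_A · R4/(R3+R4) = 8.906 × 2.83/26.43 = 0.9536 V.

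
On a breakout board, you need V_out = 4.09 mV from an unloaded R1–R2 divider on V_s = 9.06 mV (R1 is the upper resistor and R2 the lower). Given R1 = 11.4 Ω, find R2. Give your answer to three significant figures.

Required fraction k = V_out/V_s = 0.4514.
So R2 = R1 · V_out/(V_s − V_out) = 11.4 × 4.09/(9.06 − 4.09) = 11.4 × 0.8229 = 9.381 Ω.

R2 ≈ 9.38 Ω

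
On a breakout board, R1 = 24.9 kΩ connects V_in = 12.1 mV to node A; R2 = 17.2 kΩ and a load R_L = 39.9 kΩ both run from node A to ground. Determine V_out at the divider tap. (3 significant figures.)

R2 ‖ R_L = (17.2 × 39.9)/(17.2 + 39.9) = 12.02 kΩ.
Then V_out = V_in · R2'/(R1 + R2') = 12.1 × 12.02/36.92 = 3.939 mV.

V_out ≈ 3.94 mV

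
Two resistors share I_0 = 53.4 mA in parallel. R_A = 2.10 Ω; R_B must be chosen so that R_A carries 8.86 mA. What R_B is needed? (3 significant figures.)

Two-branch current divider: I_A = I_0 · R_B/(R_A + R_B).
8.86/53.4 = R_B/(R_A + R_B) → R_B = R_A · (0.1659)/(1 − 0.1659) = 2.10 × 0.1989 = 0.4177 Ω.

R_B ≈ 0.418 Ω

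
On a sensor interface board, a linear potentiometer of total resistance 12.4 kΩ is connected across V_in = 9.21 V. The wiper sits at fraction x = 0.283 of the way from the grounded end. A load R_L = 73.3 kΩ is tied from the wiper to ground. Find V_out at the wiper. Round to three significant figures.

V_out ≈ 2.52 V

Lower segment x·R_p = 3.509 kΩ; upper segment (1−x)·R_p = 8.891 kΩ.
Lower segment in parallel with the load: 3.509 ‖ 73.3 = 3.349 kΩ.
Loaded-divider output: V_out = 9.21 × 0.2736 = 2.520 V.
(Unloaded: V_out = x·V_in = 2.61 V.)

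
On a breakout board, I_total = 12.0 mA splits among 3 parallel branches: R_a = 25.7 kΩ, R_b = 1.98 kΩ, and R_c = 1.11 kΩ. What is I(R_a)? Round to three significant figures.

Total conductance ΣG = 1/25.7 + 1/1.98 + 1/1.11 = 1.445 (units of 1/kΩ).
By the current-divider rule, I = I_total · G_k/ΣG = 12.0 × 0.02693 = 0.3232 mA.

I ≈ 0.323 mA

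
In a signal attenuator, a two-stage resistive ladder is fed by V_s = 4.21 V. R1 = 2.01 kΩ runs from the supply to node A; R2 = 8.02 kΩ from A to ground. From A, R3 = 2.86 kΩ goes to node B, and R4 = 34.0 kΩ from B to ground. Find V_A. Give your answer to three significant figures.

V_A ≈ 3.23 V

The second stage (R3 + R4 = 36.86 kΩ) loads node A in parallel with R2.
Effective lower resistance at A: R2 ‖ 36.86 = 6.587 kΩ.
So V_A = 4.21 × 0.7662 = 3.226 V.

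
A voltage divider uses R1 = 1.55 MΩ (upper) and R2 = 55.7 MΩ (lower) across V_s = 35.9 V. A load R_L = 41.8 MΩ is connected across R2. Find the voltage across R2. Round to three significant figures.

First combine the lower leg with the load: R2 ‖ R_L = 23.88 MΩ.
Then V_out = V_s · R2'/(R1 + R2') = 35.9 × 23.88/25.43 = 33.71 V.

V_out ≈ 33.7 V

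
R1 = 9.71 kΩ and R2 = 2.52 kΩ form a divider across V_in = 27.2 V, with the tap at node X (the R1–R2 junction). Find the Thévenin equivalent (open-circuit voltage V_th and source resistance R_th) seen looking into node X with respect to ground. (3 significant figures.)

Open-circuit (no load on X): V_th = V_in · R2/(R1 + R2) = 27.2 × 2.52/(9.710 + 2.52) = 5.605 V.
With V_in suppressed (replaced by a short), R_th = R1 ‖ R2 = (9.710 × 2.52)/(9.710 + 2.52) = 2.001 kΩ.

V_th ≈ 5.60 V, R_th ≈ 2.00 kΩ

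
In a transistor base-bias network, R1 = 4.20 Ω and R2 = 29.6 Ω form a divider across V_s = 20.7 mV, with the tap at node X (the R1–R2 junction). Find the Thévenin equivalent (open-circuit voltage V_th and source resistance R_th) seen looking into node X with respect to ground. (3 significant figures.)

V_th ≈ 18.1 mV, R_th ≈ 3.68 Ω

With X open, the divider is unloaded: V_th = 20.7 × 29.6/33.80 = 18.13 mV.
With V_s suppressed (replaced by a short), R_th = R1 ‖ R2 = (4.200 × 29.6)/(4.200 + 29.6) = 3.678 Ω.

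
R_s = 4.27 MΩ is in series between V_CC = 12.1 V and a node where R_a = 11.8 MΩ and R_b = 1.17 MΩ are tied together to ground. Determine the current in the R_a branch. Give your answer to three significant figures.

Parallel bank: R_p = 1/(1/11.8 + 1/1.17) = 1.064 MΩ.
V_A by voltage divider: V_A = 12.1 × 1.064/(4.27 + 1.064) = 2.414 V.
Branch current I = V_A/R_a = 2.414/11.8 = 0.2046 µA.
(Check via current divider: I_total = 2.268 µA; share G_k/ΣG = 0.09021 → same result.)

I ≈ 0.205 µA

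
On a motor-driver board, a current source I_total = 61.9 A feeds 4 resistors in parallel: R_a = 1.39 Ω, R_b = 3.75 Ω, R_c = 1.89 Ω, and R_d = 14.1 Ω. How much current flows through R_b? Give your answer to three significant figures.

I ≈ 10.4 A

ΣG = 1/1.39 + 1/3.75 + 1/1.89 + 1/14.1 = 1.586.
R_b takes the fraction G_k/ΣG = 0.2667/1.586 = 0.1681, so I = 61.9 × 0.1681 = 10.41 A.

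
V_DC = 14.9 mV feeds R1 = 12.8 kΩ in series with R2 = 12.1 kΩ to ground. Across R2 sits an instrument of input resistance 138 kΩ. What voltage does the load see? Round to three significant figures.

R2 ‖ R_L = (12.1 × 138)/(12.1 + 138) = 11.12 kΩ.
Then V_out = V_DC · R2'/(R1 + R2') = 14.9 × 11.12/23.92 = 6.928 mV.

V_out ≈ 6.93 mV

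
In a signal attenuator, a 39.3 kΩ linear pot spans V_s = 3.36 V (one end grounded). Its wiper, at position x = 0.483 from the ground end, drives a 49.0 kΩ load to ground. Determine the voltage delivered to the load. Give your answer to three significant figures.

V_out ≈ 1.35 V

The pot divides into 20.32 kΩ above the wiper and 18.98 kΩ below.
(x·R_p) ‖ R_L = 13.68 kΩ.
V_out = 3.36 × 13.68/(20.32 + 13.68) = 1.352 V.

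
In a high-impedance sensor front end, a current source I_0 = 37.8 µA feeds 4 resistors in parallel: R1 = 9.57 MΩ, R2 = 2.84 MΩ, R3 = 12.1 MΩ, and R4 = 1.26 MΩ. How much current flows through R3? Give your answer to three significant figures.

Total conductance ΣG = 1/9.57 + 1/2.84 + 1/12.1 + 1/1.26 = 1.333 (units of 1/MΩ).
By the current-divider rule, I = I_0 · G_k/ΣG = 37.8 × 0.06200 = 2.344 µA.

I ≈ 2.34 µA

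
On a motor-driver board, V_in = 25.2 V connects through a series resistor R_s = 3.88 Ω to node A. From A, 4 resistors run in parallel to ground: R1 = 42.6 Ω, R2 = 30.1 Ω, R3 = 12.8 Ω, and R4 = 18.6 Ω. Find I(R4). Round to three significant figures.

Combine the parallel branches: R_p = (1/42.6 + 1/30.1 + 1/12.8 + 1/18.6)⁻¹ = 5.303 Ω.
V_A = 25.2 × 5.303/9.183 = 14.55 V.
Branch current I = V_A/R4 = 14.55/18.6 = 0.7824 A.

I ≈ 0.782 A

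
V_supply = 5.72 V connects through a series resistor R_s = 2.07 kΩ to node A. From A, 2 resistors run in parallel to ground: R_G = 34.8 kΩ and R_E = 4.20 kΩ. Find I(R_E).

Parallel bank: R_p = 1/(1/34.8 + 1/4.20) = 3.748 kΩ.
V_A = 5.72 × 3.748/5.818 = 3.685 V.
I(R_E) = V_A / R_E = 3.685/4.20 = 0.8773 mA.

I ≈ 0.877 mA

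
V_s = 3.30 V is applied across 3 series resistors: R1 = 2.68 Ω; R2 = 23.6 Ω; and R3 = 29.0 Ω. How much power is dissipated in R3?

The common current is I = 3.30/55.28 = 0.05970 A.
P(R3) = I²·R3 = (0.05970)² × 29.0 = 0.1033 W.

P ≈ 0.103 W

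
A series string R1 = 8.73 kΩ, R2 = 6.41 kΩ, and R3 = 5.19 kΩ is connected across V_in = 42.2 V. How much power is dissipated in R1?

P ≈ 37.6 mW

Series current I = V_in/ΣR = 42.2/20.33 = 2.076 mA.
P(R1) = I²·R1 = (2.076)² × 8.73 = 37.62 mW.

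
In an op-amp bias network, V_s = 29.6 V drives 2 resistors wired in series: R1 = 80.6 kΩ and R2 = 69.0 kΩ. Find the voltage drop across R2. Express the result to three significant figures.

V ≈ 13.7 V

Series total: ΣR = 80.6 + 69.0 = 149.6 kΩ.
V = V_s · R/ΣR = 29.6 × 0.4612 = 13.65 V.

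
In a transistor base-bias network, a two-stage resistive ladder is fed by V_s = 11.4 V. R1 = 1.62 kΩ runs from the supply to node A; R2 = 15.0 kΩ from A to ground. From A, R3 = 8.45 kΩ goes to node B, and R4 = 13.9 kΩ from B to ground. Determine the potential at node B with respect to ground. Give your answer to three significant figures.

Looking into the second stage from A: R3 + R4 = 22.35 kΩ appears in parallel with R2.
Effective lower resistance at A: R2 ‖ 22.35 = 8.976 kΩ.
First divider: V_A = V_s · 8.976/(1.62 + 8.976) = 9.657 V.
V_B = V_A × 0.6219 = 6.006 V.

V_B ≈ 6.01 V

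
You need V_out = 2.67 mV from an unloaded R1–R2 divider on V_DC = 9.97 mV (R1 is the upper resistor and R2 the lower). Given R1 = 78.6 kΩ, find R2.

R2 ≈ 28.7 kΩ

The divider ratio is R2/(R1+R2) = 2.67/9.97 = 0.2678.
R2 = R1 · 0.2678/(1 − 0.2678) = 28.75 kΩ.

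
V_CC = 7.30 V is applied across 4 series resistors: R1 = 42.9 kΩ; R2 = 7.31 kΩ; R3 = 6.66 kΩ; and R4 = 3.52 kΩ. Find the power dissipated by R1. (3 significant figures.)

Series current I = V_CC/ΣR = 7.30/60.39 = 0.1209 mA.
V(R1) = I·R = 5.186 V; P = V·I = 5.186 × 0.1209 = 0.6269 mW.

P ≈ 0.627 mW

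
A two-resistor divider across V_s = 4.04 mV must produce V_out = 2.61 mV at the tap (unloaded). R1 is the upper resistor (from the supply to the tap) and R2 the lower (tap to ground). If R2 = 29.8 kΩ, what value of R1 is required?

R1 ≈ 16.3 kΩ

V_out/V_s = R2/(R1+R2) = 0.6460.
R1 = R2·(1/k − 1) = 29.8 × 0.5479 = 16.33 kΩ.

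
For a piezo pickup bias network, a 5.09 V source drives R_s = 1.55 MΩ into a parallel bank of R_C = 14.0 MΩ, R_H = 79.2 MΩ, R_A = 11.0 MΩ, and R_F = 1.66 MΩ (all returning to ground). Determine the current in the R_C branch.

Equivalent of the parallel group: R_p = 1.286 MΩ.
V_A by voltage divider: V_A = 5.09 × 1.286/(1.55 + 1.286) = 2.308 V.
I(R_C) = V_A / R_C = 2.308/14.0 = 0.1649 µA.

I ≈ 0.165 µA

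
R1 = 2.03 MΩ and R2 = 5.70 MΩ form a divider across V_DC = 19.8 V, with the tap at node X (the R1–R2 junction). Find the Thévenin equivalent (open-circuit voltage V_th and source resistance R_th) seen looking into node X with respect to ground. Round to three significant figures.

Open-circuit (no load on X): V_th = V_DC · R2/(R1 + R2) = 19.8 × 5.70/(2.030 + 5.70) = 14.60 V.
With V_DC suppressed (replaced by a short), R_th = R1 ‖ R2 = (2.030 × 5.70)/(2.030 + 5.70) = 1.497 MΩ.

V_th ≈ 14.6 V, R_th ≈ 1.50 MΩ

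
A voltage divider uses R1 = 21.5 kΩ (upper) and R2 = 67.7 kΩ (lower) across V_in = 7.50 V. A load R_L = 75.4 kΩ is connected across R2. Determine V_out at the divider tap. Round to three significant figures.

The load sits in parallel with R2, giving an effective lower resistance R2' = R2·R_L/(R2+R_L) = 35.67 kΩ.
Now apply the divider: V_out = 7.50 × 0.6239 = 4.680 V.

V_out ≈ 4.68 V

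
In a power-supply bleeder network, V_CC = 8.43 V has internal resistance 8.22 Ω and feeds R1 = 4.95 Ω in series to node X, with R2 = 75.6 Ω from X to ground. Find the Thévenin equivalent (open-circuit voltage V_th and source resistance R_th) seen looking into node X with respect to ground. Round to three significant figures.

R1' = 8.22 + 4.95 = 13.17 Ω (source resistance + R1).
V_th is the unloaded tap voltage: V_CC · R2/(R1'+R2) = 8.43 × 0.8516 = 7.179 V.
Zeroing V_CC shorts the top of R1' to ground, so R_th = R1' ‖ R2 = 11.22 Ω.

V_th ≈ 7.18 V, R_th ≈ 11.2 Ω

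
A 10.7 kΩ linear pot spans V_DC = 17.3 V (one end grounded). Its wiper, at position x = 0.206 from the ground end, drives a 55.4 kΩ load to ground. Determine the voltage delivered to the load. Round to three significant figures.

V_out ≈ 3.45 V

Split the track: R_lower = x·R_p = 2.204 kΩ, R_upper = (1−x)·R_p = 8.496 kΩ.
Lower segment in parallel with the load: 2.204 ‖ 55.4 = 2.120 kΩ.
Loaded-divider output: V_out = 17.3 × 0.1997 = 3.455 V.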